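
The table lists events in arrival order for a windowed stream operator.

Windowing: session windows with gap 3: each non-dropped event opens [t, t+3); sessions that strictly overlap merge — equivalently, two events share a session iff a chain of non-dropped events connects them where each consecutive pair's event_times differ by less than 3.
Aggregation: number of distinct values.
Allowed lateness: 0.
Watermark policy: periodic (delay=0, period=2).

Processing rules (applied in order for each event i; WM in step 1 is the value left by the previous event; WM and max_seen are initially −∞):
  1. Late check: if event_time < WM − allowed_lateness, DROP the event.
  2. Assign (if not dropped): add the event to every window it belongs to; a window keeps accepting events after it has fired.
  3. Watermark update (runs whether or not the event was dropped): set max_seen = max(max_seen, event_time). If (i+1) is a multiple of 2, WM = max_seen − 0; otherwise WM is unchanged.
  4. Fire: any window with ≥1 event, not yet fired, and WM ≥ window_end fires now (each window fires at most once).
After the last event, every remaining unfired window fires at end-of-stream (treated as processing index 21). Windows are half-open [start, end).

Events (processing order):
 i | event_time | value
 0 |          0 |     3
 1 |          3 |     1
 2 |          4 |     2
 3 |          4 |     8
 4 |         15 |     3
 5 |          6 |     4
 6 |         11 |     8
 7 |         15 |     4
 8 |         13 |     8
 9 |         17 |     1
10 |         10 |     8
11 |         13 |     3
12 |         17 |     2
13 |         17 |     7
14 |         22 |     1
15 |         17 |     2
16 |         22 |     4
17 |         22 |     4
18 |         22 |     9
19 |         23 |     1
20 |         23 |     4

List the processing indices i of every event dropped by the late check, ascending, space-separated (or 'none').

i=0 t=0 v=3: → [0,3); WM=−∞
i=1 t=3 v=1: → [3,6); WM=3
i=2 t=4 v=2: → [3,7); WM=3
i=3 t=4 v=8: → [3,7); WM=4
i=4 t=15 v=3: → [15,18); WM=4
i=5 t=6 v=4: → [3,9); WM=15
i=6 t=11 v=8: DROP (t<15-0); WM=15
i=7 t=15 v=4: → [15,18); WM=15
i=8 t=13 v=8: DROP (t<15-0); WM=15
i=9 t=17 v=1: → [15,20); WM=17
i=10 t=10 v=8: DROP (t<17-0); WM=17
i=11 t=13 v=3: DROP (t<17-0); WM=17
i=12 t=17 v=2: → [15,20); WM=17
i=13 t=17 v=7: → [15,20); WM=17
i=14 t=22 v=1: → [22,25); WM=17
i=15 t=17 v=2: → [15,20); WM=22
i=16 t=22 v=4: → [22,25); WM=22
i=17 t=22 v=4: → [22,25); WM=22
i=18 t=22 v=9: → [22,25); WM=22
i=19 t=23 v=1: → [22,26); WM=23
i=20 t=23 v=4: → [22,26); WM=23

6 8 10 11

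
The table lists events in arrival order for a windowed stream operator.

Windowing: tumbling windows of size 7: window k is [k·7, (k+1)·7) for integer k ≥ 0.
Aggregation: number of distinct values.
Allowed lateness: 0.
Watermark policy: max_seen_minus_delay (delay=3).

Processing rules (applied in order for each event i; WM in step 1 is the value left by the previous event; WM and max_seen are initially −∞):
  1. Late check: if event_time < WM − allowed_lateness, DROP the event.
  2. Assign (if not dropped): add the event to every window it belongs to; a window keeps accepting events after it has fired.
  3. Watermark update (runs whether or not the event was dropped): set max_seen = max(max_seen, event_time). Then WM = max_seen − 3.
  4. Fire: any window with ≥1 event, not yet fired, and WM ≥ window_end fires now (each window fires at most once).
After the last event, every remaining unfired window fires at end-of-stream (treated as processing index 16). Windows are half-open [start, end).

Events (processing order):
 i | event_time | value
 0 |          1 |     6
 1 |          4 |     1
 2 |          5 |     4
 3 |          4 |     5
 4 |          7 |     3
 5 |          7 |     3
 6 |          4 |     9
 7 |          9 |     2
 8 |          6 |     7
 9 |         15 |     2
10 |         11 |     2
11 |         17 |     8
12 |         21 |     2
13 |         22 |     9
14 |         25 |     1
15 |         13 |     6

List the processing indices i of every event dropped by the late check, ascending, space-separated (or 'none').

10 15

i=0 t=1 v=6: → [0,7); WM=-2
i=1 t=4 v=1: → [0,7); WM=1
i=2 t=5 v=4: → [0,7); WM=2
i=3 t=4 v=5: → [0,7); WM=2
i=4 t=7 v=3: → [7,14); WM=4
i=5 t=7 v=3: → [7,14); WM=4
i=6 t=4 v=9: → [0,7); WM=4
i=7 t=9 v=2: → [7,14); WM=6
i=8 t=6 v=7: → [0,7); WM=6
i=9 t=15 v=2: → [14,21); WM=12; [0,7) fires=6
i=10 t=11 v=2: DROP (t<12-0); WM=12
i=11 t=17 v=8: → [14,21); WM=14; [7,14) fires=2
i=12 t=21 v=2: → [21,28); WM=18
i=13 t=22 v=9: → [21,28); WM=19
i=14 t=25 v=1: → [21,28); WM=22; [14,21) fires=2
i=15 t=13 v=6: DROP (t<22-0); WM=22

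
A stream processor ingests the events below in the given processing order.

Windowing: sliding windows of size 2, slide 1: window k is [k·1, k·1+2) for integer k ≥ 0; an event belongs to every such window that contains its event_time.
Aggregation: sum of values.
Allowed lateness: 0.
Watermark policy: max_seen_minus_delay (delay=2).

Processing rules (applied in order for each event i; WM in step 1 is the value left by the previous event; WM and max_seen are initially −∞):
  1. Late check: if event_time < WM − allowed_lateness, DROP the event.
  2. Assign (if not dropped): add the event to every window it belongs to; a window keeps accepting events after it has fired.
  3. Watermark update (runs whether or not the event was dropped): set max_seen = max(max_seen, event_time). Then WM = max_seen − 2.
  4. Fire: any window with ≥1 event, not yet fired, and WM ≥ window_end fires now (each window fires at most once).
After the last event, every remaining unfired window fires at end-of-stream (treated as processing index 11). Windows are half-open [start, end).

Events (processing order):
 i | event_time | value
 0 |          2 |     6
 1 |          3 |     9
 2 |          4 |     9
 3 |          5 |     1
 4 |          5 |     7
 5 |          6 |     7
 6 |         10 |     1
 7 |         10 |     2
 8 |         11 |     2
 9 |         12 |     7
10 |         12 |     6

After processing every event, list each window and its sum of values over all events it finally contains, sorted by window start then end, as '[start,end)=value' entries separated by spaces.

[1,3)=6 [2,4)=15 [3,5)=18 [4,6)=17 [5,7)=15 [6,8)=7 [9,11)=3 [10,12)=5 [11,13)=15 [12,14)=13

i=0 t=2 v=6: → [2,4),[1,3); WM=0
i=1 t=3 v=9: → [3,5),[2,4); WM=1
i=2 t=4 v=9: → [4,6),[3,5); WM=2
i=3 t=5 v=1: → [5,7),[4,6); WM=3; [1,3) fires=6
i=4 t=5 v=7: → [5,7),[4,6); WM=3
i=5 t=6 v=7: → [6,8),[5,7); WM=4; [2,4) fires=15
i=6 t=10 v=1: → [10,12),[9,11); WM=8; [3,5) fires=18 [4,6) fires=17 [5,7) fires=15 [6,8) fires=7
i=7 t=10 v=2: → [10,12),[9,11); WM=8
i=8 t=11 v=2: → [11,13),[10,12); WM=9
i=9 t=12 v=7: → [12,14),[11,13); WM=10
i=10 t=12 v=6: → [12,14),[11,13); WM=10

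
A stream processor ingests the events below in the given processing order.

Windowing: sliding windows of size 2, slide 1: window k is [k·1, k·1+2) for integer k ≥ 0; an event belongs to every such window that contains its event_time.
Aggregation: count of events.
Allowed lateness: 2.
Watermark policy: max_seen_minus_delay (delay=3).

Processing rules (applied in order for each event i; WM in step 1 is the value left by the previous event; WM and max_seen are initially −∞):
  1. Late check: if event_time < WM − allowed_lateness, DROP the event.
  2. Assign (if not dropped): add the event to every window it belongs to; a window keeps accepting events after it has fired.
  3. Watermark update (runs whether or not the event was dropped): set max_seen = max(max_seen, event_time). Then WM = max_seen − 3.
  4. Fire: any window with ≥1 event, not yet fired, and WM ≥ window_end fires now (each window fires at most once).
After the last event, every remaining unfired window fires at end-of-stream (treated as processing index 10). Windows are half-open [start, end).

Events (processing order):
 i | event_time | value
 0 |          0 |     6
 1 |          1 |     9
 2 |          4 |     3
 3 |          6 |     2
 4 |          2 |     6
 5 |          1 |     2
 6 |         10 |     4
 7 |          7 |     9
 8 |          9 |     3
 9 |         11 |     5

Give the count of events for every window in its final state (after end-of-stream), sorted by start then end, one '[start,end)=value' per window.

i=0 t=0 v=6: → [0,2); WM=-3
i=1 t=1 v=9: → [1,3),[0,2); WM=-2
i=2 t=4 v=3: → [4,6),[3,5); WM=1
i=3 t=6 v=2: → [6,8),[5,7); WM=3; [0,2) fires=2 [1,3) fires=1
i=4 t=2 v=6: → [2,4),[1,3); WM=3
i=5 t=1 v=2: → [1,3),[0,2); WM=3
i=6 t=10 v=4: → [10,12),[9,11); WM=7; [2,4) fires=1 [3,5) fires=1 [4,6) fires=1 [5,7) fires=1
i=7 t=7 v=9: → [7,9),[6,8); WM=7
i=8 t=9 v=3: → [9,11),[8,10); WM=7
i=9 t=11 v=5: → [11,13),[10,12); WM=8; [6,8) fires=2

[0,2)=3 [1,3)=3 [2,4)=1 [3,5)=1 [4,6)=1 [5,7)=1 [6,8)=2 [7,9)=1 [8,10)=1 [9,11)=2 [10,12)=2 [11,13)=1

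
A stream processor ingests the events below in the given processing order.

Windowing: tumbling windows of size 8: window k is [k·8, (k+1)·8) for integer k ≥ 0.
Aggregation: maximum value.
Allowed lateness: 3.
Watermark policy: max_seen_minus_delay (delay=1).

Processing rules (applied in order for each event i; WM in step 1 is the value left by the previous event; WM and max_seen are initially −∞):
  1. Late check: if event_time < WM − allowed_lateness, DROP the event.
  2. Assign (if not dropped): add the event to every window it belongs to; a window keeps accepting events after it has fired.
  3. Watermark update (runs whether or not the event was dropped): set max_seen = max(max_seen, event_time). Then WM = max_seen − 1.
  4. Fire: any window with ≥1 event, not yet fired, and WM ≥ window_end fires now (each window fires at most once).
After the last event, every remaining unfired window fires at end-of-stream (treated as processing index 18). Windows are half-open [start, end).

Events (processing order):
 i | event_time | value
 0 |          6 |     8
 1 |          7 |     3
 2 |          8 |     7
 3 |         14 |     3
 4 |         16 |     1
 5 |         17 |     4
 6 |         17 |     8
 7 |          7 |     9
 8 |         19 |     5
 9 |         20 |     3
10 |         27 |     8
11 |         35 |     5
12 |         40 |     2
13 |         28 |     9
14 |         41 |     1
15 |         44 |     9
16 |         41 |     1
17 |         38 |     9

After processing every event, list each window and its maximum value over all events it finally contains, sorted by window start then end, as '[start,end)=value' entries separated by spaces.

[0,8)=8 [8,16)=7 [16,24)=8 [24,32)=8 [32,40)=5 [40,48)=9

i=0 t=6 v=8: → [0,8); WM=5
i=1 t=7 v=3: → [0,8); WM=6
i=2 t=8 v=7: → [8,16); WM=7
i=3 t=14 v=3: → [8,16); WM=13; [0,8) fires=8
i=4 t=16 v=1: → [16,24); WM=15
i=5 t=17 v=4: → [16,24); WM=16; [8,16) fires=7
i=6 t=17 v=8: → [16,24); WM=16
i=7 t=7 v=9: DROP (t<16-3); WM=16
i=8 t=19 v=5: → [16,24); WM=18
i=9 t=20 v=3: → [16,24); WM=19
i=10 t=27 v=8: → [24,32); WM=26; [16,24) fires=8
i=11 t=35 v=5: → [32,40); WM=34; [24,32) fires=8
i=12 t=40 v=2: → [40,48); WM=39
i=13 t=28 v=9: DROP (t<39-3); WM=39
i=14 t=41 v=1: → [40,48); WM=40; [32,40) fires=5
i=15 t=44 v=9: → [40,48); WM=43
i=16 t=41 v=1: → [40,48); WM=43
i=17 t=38 v=9: DROP (t<43-3); WM=43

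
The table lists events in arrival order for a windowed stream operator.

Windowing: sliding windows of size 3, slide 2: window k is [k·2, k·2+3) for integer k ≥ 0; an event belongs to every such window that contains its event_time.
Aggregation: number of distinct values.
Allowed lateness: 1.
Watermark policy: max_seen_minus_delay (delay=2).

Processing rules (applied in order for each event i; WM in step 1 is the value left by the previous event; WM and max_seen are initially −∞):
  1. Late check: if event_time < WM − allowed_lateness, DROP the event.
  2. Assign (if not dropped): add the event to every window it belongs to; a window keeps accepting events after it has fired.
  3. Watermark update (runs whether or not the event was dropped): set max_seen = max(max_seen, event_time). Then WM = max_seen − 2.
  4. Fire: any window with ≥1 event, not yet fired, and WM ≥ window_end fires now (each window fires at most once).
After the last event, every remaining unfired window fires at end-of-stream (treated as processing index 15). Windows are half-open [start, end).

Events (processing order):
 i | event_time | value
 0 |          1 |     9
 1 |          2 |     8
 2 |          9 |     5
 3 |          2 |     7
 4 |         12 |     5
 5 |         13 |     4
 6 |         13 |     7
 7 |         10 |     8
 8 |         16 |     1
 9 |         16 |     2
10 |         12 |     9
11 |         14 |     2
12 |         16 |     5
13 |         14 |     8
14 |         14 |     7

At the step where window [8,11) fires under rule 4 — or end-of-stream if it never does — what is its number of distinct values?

1

i=0 t=1 v=9: → [0,3); WM=-1
i=1 t=2 v=8: → [2,5),[0,3); WM=0
i=2 t=9 v=5: → [8,11); WM=7; [0,3) fires=2 [2,5) fires=1
i=3 t=2 v=7: DROP (t<7-1); WM=7
i=4 t=12 v=5: → [12,15),[10,13); WM=10
i=5 t=13 v=4: → [12,15); WM=11; [8,11) fires=1
i=6 t=13 v=7: → [12,15); WM=11
i=7 t=10 v=8: → [10,13),[8,11); WM=11
i=8 t=16 v=1: → [16,19),[14,17); WM=14; [10,13) fires=2
i=9 t=16 v=2: → [16,19),[14,17); WM=14
i=10 t=12 v=9: DROP (t<14-1); WM=14
i=11 t=14 v=2: → [14,17),[12,15); WM=14
i=12 t=16 v=5: → [16,19),[14,17); WM=14
i=13 t=14 v=8: → [14,17),[12,15); WM=14
i=14 t=14 v=7: → [14,17),[12,15); WM=14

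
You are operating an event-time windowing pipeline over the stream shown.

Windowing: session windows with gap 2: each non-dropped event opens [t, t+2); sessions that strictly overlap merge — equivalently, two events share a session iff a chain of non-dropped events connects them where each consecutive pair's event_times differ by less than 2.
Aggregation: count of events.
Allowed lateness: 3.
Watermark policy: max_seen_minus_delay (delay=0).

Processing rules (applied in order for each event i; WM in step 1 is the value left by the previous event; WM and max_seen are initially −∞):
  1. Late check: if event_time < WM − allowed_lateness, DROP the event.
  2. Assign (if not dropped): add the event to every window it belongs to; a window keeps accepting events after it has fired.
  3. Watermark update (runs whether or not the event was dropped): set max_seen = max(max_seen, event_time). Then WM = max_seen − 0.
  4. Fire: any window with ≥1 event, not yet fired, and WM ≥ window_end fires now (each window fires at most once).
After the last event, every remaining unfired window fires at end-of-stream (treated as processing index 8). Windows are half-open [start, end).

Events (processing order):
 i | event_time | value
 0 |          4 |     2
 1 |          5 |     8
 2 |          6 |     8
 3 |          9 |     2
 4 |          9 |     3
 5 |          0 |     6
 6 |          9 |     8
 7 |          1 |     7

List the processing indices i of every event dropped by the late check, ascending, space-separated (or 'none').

5 7

i=0 t=4 v=2: → [4,6); WM=4
i=1 t=5 v=8: → [4,7); WM=5
i=2 t=6 v=8: → [4,8); WM=6
i=3 t=9 v=2: → [9,11); WM=9
i=4 t=9 v=3: → [9,11); WM=9
i=5 t=0 v=6: DROP (t<9-3); WM=9
i=6 t=9 v=8: → [9,11); WM=9
i=7 t=1 v=7: DROP (t<9-3); WM=9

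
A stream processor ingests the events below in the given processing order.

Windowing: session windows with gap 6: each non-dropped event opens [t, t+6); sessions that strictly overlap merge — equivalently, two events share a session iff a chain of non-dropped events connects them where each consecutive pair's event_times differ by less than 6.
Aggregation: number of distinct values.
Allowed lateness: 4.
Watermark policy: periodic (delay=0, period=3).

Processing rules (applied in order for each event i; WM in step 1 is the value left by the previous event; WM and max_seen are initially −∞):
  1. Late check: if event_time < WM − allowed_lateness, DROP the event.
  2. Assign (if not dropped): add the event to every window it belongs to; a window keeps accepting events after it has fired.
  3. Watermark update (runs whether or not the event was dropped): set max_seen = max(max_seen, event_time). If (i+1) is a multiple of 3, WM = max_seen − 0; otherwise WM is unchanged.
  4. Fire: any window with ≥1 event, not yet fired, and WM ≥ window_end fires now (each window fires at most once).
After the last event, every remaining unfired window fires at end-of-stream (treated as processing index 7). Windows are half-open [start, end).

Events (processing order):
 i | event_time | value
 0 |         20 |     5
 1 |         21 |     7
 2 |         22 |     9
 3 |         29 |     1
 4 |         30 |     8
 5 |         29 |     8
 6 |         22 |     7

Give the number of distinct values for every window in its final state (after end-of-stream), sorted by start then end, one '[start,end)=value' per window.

[20,28)=3 [29,36)=2

i=0 t=20 v=5: → [20,26); WM=−∞
i=1 t=21 v=7: → [20,27); WM=−∞
i=2 t=22 v=9: → [20,28); WM=22
i=3 t=29 v=1: → [29,35); WM=22
i=4 t=30 v=8: → [29,36); WM=22
i=5 t=29 v=8: → [29,36); WM=30
i=6 t=22 v=7: DROP (t<30-4); WM=30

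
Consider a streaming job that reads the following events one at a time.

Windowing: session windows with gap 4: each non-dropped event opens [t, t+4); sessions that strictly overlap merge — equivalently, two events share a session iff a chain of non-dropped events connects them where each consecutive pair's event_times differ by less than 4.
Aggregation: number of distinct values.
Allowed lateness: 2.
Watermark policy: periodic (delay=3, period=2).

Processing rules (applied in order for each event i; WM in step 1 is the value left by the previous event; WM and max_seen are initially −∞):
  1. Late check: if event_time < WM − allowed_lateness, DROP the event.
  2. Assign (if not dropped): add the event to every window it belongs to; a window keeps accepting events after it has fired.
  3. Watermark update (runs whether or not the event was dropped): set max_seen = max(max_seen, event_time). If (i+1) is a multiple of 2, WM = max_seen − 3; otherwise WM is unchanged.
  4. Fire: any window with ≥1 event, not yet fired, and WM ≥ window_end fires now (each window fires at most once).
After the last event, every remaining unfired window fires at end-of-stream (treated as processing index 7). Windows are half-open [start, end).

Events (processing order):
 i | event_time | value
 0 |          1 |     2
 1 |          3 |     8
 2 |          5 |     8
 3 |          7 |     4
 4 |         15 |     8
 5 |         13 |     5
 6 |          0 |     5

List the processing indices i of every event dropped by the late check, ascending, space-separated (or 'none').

i=0 t=1 v=2: → [1,5); WM=−∞
i=1 t=3 v=8: → [1,7); WM=0
i=2 t=5 v=8: → [1,9); WM=0
i=3 t=7 v=4: → [1,11); WM=4
i=4 t=15 v=8: → [15,19); WM=4
i=5 t=13 v=5: → [13,19); WM=12
i=6 t=0 v=5: DROP (t<12-2); WM=12

6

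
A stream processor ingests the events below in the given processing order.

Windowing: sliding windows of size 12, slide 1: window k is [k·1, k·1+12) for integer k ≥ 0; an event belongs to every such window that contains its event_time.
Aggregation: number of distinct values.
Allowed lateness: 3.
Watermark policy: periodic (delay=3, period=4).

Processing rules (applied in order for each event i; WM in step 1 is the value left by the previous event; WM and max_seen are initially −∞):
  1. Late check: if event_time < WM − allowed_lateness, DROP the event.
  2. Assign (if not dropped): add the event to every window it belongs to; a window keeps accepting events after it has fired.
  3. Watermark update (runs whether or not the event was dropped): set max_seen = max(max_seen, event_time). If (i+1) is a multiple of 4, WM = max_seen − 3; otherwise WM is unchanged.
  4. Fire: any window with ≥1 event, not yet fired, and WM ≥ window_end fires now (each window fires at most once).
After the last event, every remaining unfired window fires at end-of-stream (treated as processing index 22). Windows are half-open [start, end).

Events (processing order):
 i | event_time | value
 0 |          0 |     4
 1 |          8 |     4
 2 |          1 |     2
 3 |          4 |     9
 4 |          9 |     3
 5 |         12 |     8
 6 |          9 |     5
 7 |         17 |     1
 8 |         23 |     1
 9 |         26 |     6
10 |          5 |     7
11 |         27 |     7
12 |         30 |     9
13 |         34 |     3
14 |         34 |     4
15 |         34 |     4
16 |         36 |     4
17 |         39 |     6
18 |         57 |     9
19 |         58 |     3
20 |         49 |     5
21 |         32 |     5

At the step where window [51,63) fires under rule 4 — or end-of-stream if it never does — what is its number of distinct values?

2

i=0 t=0 v=4: → [0,12); WM=−∞
i=1 t=8 v=4: → [8,20),[7,19),[6,18),[5,17),[4,16),[3,15),[2,14),[1,13),[0,12); WM=−∞
i=2 t=1 v=2: → [1,13),[0,12); WM=−∞
i=3 t=4 v=9: → [4,16),[3,15),[2,14),[1,13),[0,12); WM=5
i=4 t=9 v=3: → [9,21),[8,20),[7,19),[6,18),[5,17),[4,16),[3,15),[2,14),[1,13),[0,12); WM=5
i=5 t=12 v=8: → [12,24),[11,23),[10,22),[9,21),[8,20),[7,19),[6,18),[5,17),[4,16),[3,15),[2,14),[1,13); WM=5
i=6 t=9 v=5: → [9,21),[8,20),[7,19),[6,18),[5,17),[4,16),[3,15),[2,14),[1,13),[0,12); WM=5
i=7 t=17 v=1: → [17,29),[16,28),[15,27),[14,26),[13,25),[12,24),[11,23),[10,22),[9,21),[8,20),[7,19),[6,18); WM=14; [0,12) fires=5 [1,13) fires=6 [2,14) fires=5
i=8 t=23 v=1: → [23,35),[22,34),[21,33),[20,32),[19,31),[18,30),[17,29),[16,28),[15,27),[14,26),[13,25),[12,24); WM=14
i=9 t=26 v=6: → [26,38),[25,37),[24,36),[23,35),[22,34),[21,33),[20,32),[19,31),[18,30),[17,29),[16,28),[15,27); WM=14
i=10 t=5 v=7: DROP (t<14-3); WM=14
i=11 t=27 v=7: → [27,39),[26,38),[25,37),[24,36),[23,35),[22,34),[21,33),[20,32),[19,31),[18,30),[17,29),[16,28); WM=24; [3,15) fires=5 [4,16) fires=5 [5,17) fires=4 [6,18) fires=5 [7,19) fires=5 [8,20) fires=5 [9,21) fires=4 [10,22) fires=2 [11,23) fires=2 [12,24) fires=2
i=12 t=30 v=9: → [30,42),[29,41),[28,40),[27,39),[26,38),[25,37),[24,36),[23,35),[22,34),[21,33),[20,32),[19,31); WM=24
i=13 t=34 v=3: → [34,46),[33,45),[32,44),[31,43),[30,42),[29,41),[28,40),[27,39),[26,38),[25,37),[24,36),[23,35); WM=24
i=14 t=34 v=4: → [34,46),[33,45),[32,44),[31,43),[30,42),[29,41),[28,40),[27,39),[26,38),[25,37),[24,36),[23,35); WM=24
i=15 t=34 v=4: → [34,46),[33,45),[32,44),[31,43),[30,42),[29,41),[28,40),[27,39),[26,38),[25,37),[24,36),[23,35); WM=31; [13,25) fires=1 [14,26) fires=1 [15,27) fires=2 [16,28) fires=3 [17,29) fires=3 [18,30) fires=3 [19,31) fires=4
i=16 t=36 v=4: → [36,48),[35,47),[34,46),[33,45),[32,44),[31,43),[30,42),[29,41),[28,40),[27,39),[26,38),[25,37); WM=31
i=17 t=39 v=6: → [39,51),[38,50),[37,49),[36,48),[35,47),[34,46),[33,45),[32,44),[31,43),[30,42),[29,41),[28,40); WM=31
i=18 t=57 v=9: → [57,69),[56,68),[55,67),[54,66),[53,65),[52,64),[51,63),[50,62),[49,61),[48,60),[47,59),[46,58); WM=31
i=19 t=58 v=3: → [58,70),[57,69),[56,68),[55,67),[54,66),[53,65),[52,64),[51,63),[50,62),[49,61),[48,60),[47,59); WM=55; [20,32) fires=4 [21,33) fires=4 [22,34) fires=4 [23,35) fires=6 [24,36) fires=5 [25,37) fires=5 [26,38) fires=5 [27,39) fires=4 [28,40) fires=4 [29,41) fires=4 [30,42) fires=4 [31,43) fires=3 [32,44) fires=3 [33,45) fires=3 [34,46) fires=3 [35,47) fires=2 [36,48) fires=2 [37,49) fires=1 [38,50) fires=1 [39,51) fires=1
i=20 t=49 v=5: DROP (t<55-3); WM=55
i=21 t=32 v=5: DROP (t<55-3); WM=55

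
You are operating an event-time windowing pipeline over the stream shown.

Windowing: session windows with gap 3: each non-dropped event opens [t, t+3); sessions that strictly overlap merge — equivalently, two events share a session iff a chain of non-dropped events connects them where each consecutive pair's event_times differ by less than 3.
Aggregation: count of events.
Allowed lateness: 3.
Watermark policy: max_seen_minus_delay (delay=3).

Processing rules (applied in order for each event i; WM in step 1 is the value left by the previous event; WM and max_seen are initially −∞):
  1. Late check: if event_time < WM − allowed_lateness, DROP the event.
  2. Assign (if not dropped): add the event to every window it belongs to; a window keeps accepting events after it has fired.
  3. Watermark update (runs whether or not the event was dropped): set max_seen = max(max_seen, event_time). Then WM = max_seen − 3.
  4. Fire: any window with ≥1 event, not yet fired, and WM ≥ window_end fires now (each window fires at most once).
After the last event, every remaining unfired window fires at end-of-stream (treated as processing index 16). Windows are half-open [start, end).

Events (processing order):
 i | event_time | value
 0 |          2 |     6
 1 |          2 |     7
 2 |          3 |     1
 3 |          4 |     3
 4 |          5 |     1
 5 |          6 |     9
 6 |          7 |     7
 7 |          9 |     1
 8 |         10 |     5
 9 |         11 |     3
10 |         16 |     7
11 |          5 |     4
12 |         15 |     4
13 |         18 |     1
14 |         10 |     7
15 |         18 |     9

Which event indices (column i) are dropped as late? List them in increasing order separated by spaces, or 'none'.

i=0 t=2 v=6: → [2,5); WM=-1
i=1 t=2 v=7: → [2,5); WM=-1
i=2 t=3 v=1: → [2,6); WM=0
i=3 t=4 v=3: → [2,7); WM=1
i=4 t=5 v=1: → [2,8); WM=2
i=5 t=6 v=9: → [2,9); WM=3
i=6 t=7 v=7: → [2,10); WM=4
i=7 t=9 v=1: → [2,12); WM=6
i=8 t=10 v=5: → [2,13); WM=7
i=9 t=11 v=3: → [2,14); WM=8
i=10 t=16 v=7: → [16,19); WM=13
i=11 t=5 v=4: DROP (t<13-3); WM=13
i=12 t=15 v=4: → [15,19); WM=13
i=13 t=18 v=1: → [15,21); WM=15
i=14 t=10 v=7: DROP (t<15-3); WM=15
i=15 t=18 v=9: → [15,21); WM=15

11 14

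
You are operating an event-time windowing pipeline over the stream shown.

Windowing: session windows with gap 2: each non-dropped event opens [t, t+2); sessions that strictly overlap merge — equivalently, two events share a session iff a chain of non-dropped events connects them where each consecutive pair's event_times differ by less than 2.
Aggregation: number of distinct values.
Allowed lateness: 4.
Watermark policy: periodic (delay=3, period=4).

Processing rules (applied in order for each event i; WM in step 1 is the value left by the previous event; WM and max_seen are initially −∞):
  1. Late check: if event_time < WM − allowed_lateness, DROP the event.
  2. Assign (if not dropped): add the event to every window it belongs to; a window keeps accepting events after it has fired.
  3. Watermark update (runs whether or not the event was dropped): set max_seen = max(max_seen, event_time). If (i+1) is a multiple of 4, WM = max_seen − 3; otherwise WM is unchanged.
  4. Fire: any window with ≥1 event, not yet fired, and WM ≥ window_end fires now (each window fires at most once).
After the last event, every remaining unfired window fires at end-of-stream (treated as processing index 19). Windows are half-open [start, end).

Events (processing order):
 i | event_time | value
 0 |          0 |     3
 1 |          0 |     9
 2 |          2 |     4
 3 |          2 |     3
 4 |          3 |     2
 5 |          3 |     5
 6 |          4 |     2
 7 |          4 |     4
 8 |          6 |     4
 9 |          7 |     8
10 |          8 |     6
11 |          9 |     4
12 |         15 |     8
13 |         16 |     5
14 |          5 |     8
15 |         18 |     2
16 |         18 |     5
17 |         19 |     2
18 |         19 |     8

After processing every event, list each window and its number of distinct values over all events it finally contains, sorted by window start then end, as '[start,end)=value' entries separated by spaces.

i=0 t=0 v=3: → [0,2); WM=−∞
i=1 t=0 v=9: → [0,2); WM=−∞
i=2 t=2 v=4: → [2,4); WM=−∞
i=3 t=2 v=3: → [2,4); WM=-1
i=4 t=3 v=2: → [2,5); WM=-1
i=5 t=3 v=5: → [2,5); WM=-1
i=6 t=4 v=2: → [2,6); WM=-1
i=7 t=4 v=4: → [2,6); WM=1
i=8 t=6 v=4: → [6,8); WM=1
i=9 t=7 v=8: → [6,9); WM=1
i=10 t=8 v=6: → [6,10); WM=1
i=11 t=9 v=4: → [6,11); WM=6
i=12 t=15 v=8: → [15,17); WM=6
i=13 t=16 v=5: → [15,18); WM=6
i=14 t=5 v=8: → [2,11); WM=6
i=15 t=18 v=2: → [18,20); WM=15
i=16 t=18 v=5: → [18,20); WM=15
i=17 t=19 v=2: → [18,21); WM=15
i=18 t=19 v=8: → [18,21); WM=15

[0,2)=2 [2,11)=6 [15,18)=2 [18,21)=3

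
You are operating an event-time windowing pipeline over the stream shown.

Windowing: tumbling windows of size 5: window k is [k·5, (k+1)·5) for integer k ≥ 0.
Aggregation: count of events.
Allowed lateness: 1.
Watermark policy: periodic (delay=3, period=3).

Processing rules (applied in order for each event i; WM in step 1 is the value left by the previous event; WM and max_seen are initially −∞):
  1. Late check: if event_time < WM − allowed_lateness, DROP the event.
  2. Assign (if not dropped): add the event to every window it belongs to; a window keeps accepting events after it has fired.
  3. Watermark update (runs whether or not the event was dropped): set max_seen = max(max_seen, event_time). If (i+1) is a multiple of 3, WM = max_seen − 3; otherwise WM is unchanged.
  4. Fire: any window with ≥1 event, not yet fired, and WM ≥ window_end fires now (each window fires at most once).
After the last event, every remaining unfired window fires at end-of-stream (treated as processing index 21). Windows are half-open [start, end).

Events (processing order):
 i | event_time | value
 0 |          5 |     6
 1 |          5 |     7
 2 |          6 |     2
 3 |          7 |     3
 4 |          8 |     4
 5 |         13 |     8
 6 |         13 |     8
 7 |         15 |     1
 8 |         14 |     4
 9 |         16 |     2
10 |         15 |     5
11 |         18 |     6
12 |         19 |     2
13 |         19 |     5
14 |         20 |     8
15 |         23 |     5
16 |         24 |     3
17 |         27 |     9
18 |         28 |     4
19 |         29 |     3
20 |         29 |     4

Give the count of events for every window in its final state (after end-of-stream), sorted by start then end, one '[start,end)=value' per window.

[5,10)=5 [10,15)=3 [15,20)=6 [20,25)=3 [25,30)=4

i=0 t=5 v=6: → [5,10); WM=−∞
i=1 t=5 v=7: → [5,10); WM=−∞
i=2 t=6 v=2: → [5,10); WM=3
i=3 t=7 v=3: → [5,10); WM=3
i=4 t=8 v=4: → [5,10); WM=3
i=5 t=13 v=8: → [10,15); WM=10; [5,10) fires=5
i=6 t=13 v=8: → [10,15); WM=10
i=7 t=15 v=1: → [15,20); WM=10
i=8 t=14 v=4: → [10,15); WM=12
i=9 t=16 v=2: → [15,20); WM=12
i=10 t=15 v=5: → [15,20); WM=12
i=11 t=18 v=6: → [15,20); WM=15; [10,15) fires=3
i=12 t=19 v=2: → [15,20); WM=15
i=13 t=19 v=5: → [15,20); WM=15
i=14 t=20 v=8: → [20,25); WM=17
i=15 t=23 v=5: → [20,25); WM=17
i=16 t=24 v=3: → [20,25); WM=17
i=17 t=27 v=9: → [25,30); WM=24; [15,20) fires=6
i=18 t=28 v=4: → [25,30); WM=24
i=19 t=29 v=3: → [25,30); WM=24
i=20 t=29 v=4: → [25,30); WM=26; [20,25) fires=3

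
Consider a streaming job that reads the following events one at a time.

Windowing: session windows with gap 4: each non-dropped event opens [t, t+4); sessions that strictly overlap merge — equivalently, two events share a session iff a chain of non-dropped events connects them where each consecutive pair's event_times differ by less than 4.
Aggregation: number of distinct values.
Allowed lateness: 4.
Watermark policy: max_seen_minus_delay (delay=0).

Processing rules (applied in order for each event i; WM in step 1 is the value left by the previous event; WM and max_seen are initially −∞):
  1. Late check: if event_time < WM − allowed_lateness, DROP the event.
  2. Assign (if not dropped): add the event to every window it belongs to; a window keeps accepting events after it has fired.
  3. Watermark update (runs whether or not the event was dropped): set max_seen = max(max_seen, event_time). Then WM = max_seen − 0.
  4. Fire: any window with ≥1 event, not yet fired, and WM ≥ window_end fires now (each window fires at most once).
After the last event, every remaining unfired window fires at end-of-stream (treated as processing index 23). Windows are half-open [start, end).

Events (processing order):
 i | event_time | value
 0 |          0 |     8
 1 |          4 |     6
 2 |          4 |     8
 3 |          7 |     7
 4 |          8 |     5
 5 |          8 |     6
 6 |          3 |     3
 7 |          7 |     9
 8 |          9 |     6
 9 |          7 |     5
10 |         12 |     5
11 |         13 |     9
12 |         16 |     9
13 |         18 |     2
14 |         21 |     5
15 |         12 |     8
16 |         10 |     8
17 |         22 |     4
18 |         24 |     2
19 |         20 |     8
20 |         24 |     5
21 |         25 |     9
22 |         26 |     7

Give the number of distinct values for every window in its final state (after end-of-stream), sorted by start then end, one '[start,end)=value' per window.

i=0 t=0 v=8: → [0,4); WM=0
i=1 t=4 v=6: → [4,8); WM=4
i=2 t=4 v=8: → [4,8); WM=4
i=3 t=7 v=7: → [4,11); WM=7
i=4 t=8 v=5: → [4,12); WM=8
i=5 t=8 v=6: → [4,12); WM=8
i=6 t=3 v=3: DROP (t<8-4); WM=8
i=7 t=7 v=9: → [4,12); WM=8
i=8 t=9 v=6: → [4,13); WM=9
i=9 t=7 v=5: → [4,13); WM=9
i=10 t=12 v=5: → [4,16); WM=12
i=11 t=13 v=9: → [4,17); WM=13
i=12 t=16 v=9: → [4,20); WM=16
i=13 t=18 v=2: → [4,22); WM=18
i=14 t=21 v=5: → [4,25); WM=21
i=15 t=12 v=8: DROP (t<21-4); WM=21
i=16 t=10 v=8: DROP (t<21-4); WM=21
i=17 t=22 v=4: → [4,26); WM=22
i=18 t=24 v=2: → [4,28); WM=24
i=19 t=20 v=8: → [4,28); WM=24
i=20 t=24 v=5: → [4,28); WM=24
i=21 t=25 v=9: → [4,29); WM=25
i=22 t=26 v=7: → [4,30); WM=26

[0,4)=1 [4,30)=7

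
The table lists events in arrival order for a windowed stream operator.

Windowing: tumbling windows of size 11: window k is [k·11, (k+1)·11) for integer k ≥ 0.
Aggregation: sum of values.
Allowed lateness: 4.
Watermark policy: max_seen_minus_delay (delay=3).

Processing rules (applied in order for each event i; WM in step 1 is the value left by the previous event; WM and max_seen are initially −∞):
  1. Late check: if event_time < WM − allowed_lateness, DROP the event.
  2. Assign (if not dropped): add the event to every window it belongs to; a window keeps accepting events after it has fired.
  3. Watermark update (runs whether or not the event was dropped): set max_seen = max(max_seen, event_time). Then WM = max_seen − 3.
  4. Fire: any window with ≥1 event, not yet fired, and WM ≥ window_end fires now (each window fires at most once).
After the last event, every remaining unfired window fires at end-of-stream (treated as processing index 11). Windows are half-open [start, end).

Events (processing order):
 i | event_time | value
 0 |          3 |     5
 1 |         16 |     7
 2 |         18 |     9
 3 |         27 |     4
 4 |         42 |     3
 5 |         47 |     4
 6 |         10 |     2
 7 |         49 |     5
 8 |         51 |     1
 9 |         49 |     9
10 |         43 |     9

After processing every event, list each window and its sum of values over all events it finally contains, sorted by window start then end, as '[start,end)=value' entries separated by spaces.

[0,11)=5 [11,22)=16 [22,33)=4 [33,44)=3 [44,55)=19

i=0 t=3 v=5: → [0,11); WM=0
i=1 t=16 v=7: → [11,22); WM=13; [0,11) fires=5
i=2 t=18 v=9: → [11,22); WM=15
i=3 t=27 v=4: → [22,33); WM=24; [11,22) fires=16
i=4 t=42 v=3: → [33,44); WM=39; [22,33) fires=4
i=5 t=47 v=4: → [44,55); WM=44; [33,44) fires=3
i=6 t=10 v=2: DROP (t<44-4); WM=44
i=7 t=49 v=5: → [44,55); WM=46
i=8 t=51 v=1: → [44,55); WM=48
i=9 t=49 v=9: → [44,55); WM=48
i=10 t=43 v=9: DROP (t<48-4); WM=48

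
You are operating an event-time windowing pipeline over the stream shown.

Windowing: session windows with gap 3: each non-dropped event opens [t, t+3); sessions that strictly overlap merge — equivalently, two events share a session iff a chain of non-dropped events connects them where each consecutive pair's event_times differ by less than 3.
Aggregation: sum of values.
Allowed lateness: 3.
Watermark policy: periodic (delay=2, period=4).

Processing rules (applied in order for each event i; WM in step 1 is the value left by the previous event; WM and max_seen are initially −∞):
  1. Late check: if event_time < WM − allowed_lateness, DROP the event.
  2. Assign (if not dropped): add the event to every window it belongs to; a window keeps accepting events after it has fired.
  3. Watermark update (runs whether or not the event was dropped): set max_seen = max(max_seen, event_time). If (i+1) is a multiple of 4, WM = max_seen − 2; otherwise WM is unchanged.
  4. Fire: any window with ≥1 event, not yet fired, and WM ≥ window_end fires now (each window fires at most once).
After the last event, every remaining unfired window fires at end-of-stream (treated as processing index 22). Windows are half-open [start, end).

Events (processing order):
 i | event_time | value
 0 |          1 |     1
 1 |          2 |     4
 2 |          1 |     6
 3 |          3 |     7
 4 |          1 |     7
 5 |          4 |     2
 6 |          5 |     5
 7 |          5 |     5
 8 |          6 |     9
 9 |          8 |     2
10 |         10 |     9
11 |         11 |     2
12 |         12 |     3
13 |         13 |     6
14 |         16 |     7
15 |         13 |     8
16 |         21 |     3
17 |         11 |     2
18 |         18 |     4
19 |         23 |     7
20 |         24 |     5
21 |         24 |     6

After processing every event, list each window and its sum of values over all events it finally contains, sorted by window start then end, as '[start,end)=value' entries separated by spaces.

i=0 t=1 v=1: → [1,4); WM=−∞
i=1 t=2 v=4: → [1,5); WM=−∞
i=2 t=1 v=6: → [1,5); WM=−∞
i=3 t=3 v=7: → [1,6); WM=1
i=4 t=1 v=7: → [1,6); WM=1
i=5 t=4 v=2: → [1,7); WM=1
i=6 t=5 v=5: → [1,8); WM=1
i=7 t=5 v=5: → [1,8); WM=3
i=8 t=6 v=9: → [1,9); WM=3
i=9 t=8 v=2: → [1,11); WM=3
i=10 t=10 v=9: → [1,13); WM=3
i=11 t=11 v=2: → [1,14); WM=9
i=12 t=12 v=3: → [1,15); WM=9
i=13 t=13 v=6: → [1,16); WM=9
i=14 t=16 v=7: → [16,19); WM=9
i=15 t=13 v=8: → [1,16); WM=14
i=16 t=21 v=3: → [21,24); WM=14
i=17 t=11 v=2: → [1,16); WM=14
i=18 t=18 v=4: → [16,21); WM=14
i=19 t=23 v=7: → [21,26); WM=21
i=20 t=24 v=5: → [21,27); WM=21
i=21 t=24 v=6: → [21,27); WM=21

[1,16)=78 [16,21)=11 [21,27)=21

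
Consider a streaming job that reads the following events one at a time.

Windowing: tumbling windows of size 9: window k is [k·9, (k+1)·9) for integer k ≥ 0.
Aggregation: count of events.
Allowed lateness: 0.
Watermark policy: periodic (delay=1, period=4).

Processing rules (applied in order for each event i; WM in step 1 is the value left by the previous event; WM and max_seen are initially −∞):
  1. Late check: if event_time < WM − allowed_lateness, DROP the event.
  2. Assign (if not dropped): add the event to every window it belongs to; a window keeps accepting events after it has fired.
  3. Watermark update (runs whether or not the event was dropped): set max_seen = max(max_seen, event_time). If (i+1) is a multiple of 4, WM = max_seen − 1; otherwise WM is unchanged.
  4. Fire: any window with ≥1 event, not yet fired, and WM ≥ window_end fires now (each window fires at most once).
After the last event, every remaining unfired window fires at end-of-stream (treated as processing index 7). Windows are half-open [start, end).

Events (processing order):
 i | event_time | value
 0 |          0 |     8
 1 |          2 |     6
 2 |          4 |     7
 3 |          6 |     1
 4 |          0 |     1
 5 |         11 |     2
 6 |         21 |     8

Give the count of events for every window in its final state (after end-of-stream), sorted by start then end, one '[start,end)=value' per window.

[0,9)=4 [9,18)=1 [18,27)=1

i=0 t=0 v=8: → [0,9); WM=−∞
i=1 t=2 v=6: → [0,9); WM=−∞
i=2 t=4 v=7: → [0,9); WM=−∞
i=3 t=6 v=1: → [0,9); WM=5
i=4 t=0 v=1: DROP (t<5-0); WM=5
i=5 t=11 v=2: → [9,18); WM=5
i=6 t=21 v=8: → [18,27); WM=5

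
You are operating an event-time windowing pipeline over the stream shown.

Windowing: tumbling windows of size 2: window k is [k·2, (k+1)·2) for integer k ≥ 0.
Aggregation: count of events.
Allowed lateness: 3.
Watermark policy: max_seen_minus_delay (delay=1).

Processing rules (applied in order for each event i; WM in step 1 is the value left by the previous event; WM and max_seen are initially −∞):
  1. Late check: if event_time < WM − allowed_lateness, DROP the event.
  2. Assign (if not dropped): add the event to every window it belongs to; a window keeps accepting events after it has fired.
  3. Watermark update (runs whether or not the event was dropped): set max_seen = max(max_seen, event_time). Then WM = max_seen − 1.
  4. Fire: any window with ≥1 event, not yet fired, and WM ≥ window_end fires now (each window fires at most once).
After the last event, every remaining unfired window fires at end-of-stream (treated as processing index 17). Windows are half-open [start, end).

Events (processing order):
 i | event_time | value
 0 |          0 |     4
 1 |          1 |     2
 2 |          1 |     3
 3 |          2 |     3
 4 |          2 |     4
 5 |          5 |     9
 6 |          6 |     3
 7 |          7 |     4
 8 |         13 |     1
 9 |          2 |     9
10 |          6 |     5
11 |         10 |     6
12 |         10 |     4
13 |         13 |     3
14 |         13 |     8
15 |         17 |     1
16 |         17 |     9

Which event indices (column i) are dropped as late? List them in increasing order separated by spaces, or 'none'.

9 10

i=0 t=0 v=4: → [0,2); WM=-1
i=1 t=1 v=2: → [0,2); WM=0
i=2 t=1 v=3: → [0,2); WM=0
i=3 t=2 v=3: → [2,4); WM=1
i=4 t=2 v=4: → [2,4); WM=1
i=5 t=5 v=9: → [4,6); WM=4; [0,2) fires=3 [2,4) fires=2
i=6 t=6 v=3: → [6,8); WM=5
i=7 t=7 v=4: → [6,8); WM=6; [4,6) fires=1
i=8 t=13 v=1: → [12,14); WM=12; [6,8) fires=2
i=9 t=2 v=9: DROP (t<12-3); WM=12
i=10 t=6 v=5: DROP (t<12-3); WM=12
i=11 t=10 v=6: → [10,12); WM=12; [10,12) fires=1
i=12 t=10 v=4: → [10,12); WM=12
i=13 t=13 v=3: → [12,14); WM=12
i=14 t=13 v=8: → [12,14); WM=12
i=15 t=17 v=1: → [16,18); WM=16; [12,14) fires=3
i=16 t=17 v=9: → [16,18); WM=16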